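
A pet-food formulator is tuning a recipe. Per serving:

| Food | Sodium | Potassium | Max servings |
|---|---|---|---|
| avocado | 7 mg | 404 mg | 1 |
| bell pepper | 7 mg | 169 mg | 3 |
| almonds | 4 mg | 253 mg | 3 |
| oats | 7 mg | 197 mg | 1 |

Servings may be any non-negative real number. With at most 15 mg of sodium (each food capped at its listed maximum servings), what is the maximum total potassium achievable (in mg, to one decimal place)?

932.1 mg

Potassium per mg sodium: almonds 63.25, avocado 57.71, oats 28.14, bell pepper 24.14.
Take 3 servings of almonds: uses 12 mg sodium, +759.0 mg potassium (running total 759.0 mg).
Take 0.4286 servings of avocado: uses 3 mg sodium, +173.1 mg potassium (running total 932.1 mg).
Filling greedily by potassium-per-mg sodium is optimal for one linear limit, giving 932.1 mg.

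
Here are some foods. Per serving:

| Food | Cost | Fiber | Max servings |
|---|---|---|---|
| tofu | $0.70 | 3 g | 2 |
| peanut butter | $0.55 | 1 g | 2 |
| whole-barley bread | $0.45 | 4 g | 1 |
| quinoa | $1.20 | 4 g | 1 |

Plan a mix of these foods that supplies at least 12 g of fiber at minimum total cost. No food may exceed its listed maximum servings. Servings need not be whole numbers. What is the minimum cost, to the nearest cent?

$2.45

Cost per g of fiber: whole-barley bread $0.1125, tofu $0.2333, quinoa $0.3000, peanut butter $0.5500.
Take 1 serving of whole-barley bread: +4.0 g fiber for $0.45 (total $0.45, still need 8.0 g).
Take 2 servings of tofu: +6.0 g fiber for $1.40 (total $1.85, still need 2.0 g).
Take 0.5 servings of quinoa: +2.0 g fiber for $0.60 (total $2.45, still need 0.0 g).
Filling from the cheapest source first is optimal under one linear minimum: $2.45.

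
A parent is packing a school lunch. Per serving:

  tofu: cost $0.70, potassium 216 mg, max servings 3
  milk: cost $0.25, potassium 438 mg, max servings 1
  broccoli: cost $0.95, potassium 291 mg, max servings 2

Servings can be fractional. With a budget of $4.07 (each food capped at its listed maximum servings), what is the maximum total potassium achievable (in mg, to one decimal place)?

Potassium per dollar: milk 1752, tofu 308.6, broccoli 306.3.
Take 1 serving of milk: spends $0.25, +438.0 mg potassium (running total 438.0 mg).
Take 3 servings of tofu: spends $2.10, +648.0 mg potassium (running total 1086.0 mg).
Take 1.811 servings of broccoli: spends $1.72, +526.9 mg potassium (running total 1612.9 mg).
Filling greedily by potassium-per-dollar is optimal for one linear limit, giving 1612.9 mg.

1612.9 mg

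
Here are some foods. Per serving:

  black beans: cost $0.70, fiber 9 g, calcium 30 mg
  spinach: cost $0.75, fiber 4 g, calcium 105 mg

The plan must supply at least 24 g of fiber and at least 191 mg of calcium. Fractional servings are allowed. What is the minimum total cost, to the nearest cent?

$2.40

With two linear requirements the optimum uses one or two foods; enumerate the corners.
black beans only: max(24/9, 191/30) = 6.367 servings → $4.46.
spinach only: max(24/4, 191/105) = 6 servings → $4.50.
black beans + spinach with both tight: 2.128 servings and 1.211 servings → $2.40.
So the least-cost plan costs $2.40.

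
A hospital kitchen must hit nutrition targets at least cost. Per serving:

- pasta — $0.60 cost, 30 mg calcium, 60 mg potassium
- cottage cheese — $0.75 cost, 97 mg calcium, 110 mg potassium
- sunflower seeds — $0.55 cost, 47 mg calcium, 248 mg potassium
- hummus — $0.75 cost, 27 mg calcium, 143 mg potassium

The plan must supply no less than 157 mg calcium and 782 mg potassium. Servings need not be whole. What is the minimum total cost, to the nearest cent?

A basic optimal solution has at most two foods positive. Try each food alone and each pair with both targets met exactly.
pasta only: max(157/30, 782/60) = 13.03 servings → $7.82.
cottage cheese only: max(157/97, 782/110) = 7.109 servings → $5.33.
sunflower seeds only: max(157/47, 782/248) = 3.34 servings → $1.84.
hummus only: max(157/27, 782/143) = 5.815 servings → $4.36.
pasta + cottage cheese with both targets exact would need a negative amount; discard.
pasta + sunflower seeds with both tight: 0.4723 servings and 3.039 servings → $1.95.
pasta + hummus with both tight: 0.5007 servings and 5.258 servings → $4.24.
cottage cheese + sunflower seeds with both tight: 0.1155 servings and 3.102 servings → $1.79.
cottage cheese + hummus with both tight: 0.1226 servings and 5.374 servings → $4.12.
sunflower seeds + hummus: the both-tight solution has a negative serving — not a feasible corner.
Cheapest feasible corner: $1.79.

$1.79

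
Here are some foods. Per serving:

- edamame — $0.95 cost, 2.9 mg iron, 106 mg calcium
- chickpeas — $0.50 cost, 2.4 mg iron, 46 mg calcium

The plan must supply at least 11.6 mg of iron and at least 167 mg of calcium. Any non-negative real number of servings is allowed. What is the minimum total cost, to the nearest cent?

edamame only: max(11.6/2.9, 167/106) = 4 servings → $3.80.
chickpeas only: max(11.6/2.4, 167/46) = 4.833 servings → $2.42.
edamame + chickpeas: intersection lies outside the first quadrant.
Cheapest feasible corner: $2.42.

$2.42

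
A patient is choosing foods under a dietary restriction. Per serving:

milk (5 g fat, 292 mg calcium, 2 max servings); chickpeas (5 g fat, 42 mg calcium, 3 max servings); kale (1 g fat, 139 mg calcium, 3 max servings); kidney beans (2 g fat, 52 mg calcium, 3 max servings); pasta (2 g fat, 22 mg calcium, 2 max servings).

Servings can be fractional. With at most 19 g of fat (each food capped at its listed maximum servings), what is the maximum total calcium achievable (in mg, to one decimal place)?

Calcium per g fat: kale 139, milk 58.4, kidney beans 26, pasta 11, chickpeas 8.4.
Take 3 servings of kale: uses 3 g fat, +417.0 mg calcium (running total 417.0 mg).
Take 2 servings of milk: uses 10 g fat, +584.0 mg calcium (running total 1001.0 mg).
Take 3 servings of kidney beans: uses 6 g fat, +156.0 mg calcium (running total 1157.0 mg).
Filling greedily by calcium-per-g fat is optimal for one linear limit, giving 1157.0 mg.

1157.0 mg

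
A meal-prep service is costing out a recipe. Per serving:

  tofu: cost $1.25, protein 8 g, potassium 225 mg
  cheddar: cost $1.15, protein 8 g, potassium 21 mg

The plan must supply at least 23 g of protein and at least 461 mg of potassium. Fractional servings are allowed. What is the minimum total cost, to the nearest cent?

$3.50

Minimising a linear cost over {protein ≥ 23, potassium ≥ 461, servings ≥ 0} — the optimum is at a vertex, using one or two foods.
tofu only: max(23/8, 461/225) = 2.875 servings → $3.59.
cheddar only: max(23/8, 461/21) = 21.95 servings → $25.25.
tofu + cheddar with both tight: 1.964 servings and 0.9112 servings → $3.50.
So the least-cost plan costs $3.50.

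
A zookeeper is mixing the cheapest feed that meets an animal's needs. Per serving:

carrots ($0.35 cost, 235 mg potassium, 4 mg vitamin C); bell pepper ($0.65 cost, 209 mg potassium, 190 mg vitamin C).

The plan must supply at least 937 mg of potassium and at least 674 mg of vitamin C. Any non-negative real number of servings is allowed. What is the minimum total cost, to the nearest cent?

$2.59

Two binding constraints pin down two serving amounts, so the optimal mix uses at most two foods. The candidates are each food alone (scaled to the tighter of potassium/vitamin C) and each pair with both constraints tight.
carrots only: max(937/235, 674/4) = 168.5 servings → $58.98.
bell pepper only: max(937/209, 674/190) = 4.483 servings → $2.91.
carrots + bell pepper with both tight: 0.8482 servings and 3.53 servings → $2.59.
So the least-cost plan costs $2.59.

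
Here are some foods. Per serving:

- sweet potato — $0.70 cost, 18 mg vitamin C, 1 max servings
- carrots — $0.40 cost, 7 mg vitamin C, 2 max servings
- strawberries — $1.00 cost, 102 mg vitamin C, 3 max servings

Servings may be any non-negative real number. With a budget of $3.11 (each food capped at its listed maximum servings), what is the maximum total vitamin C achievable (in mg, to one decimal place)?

Vitamin C per dollar: strawberries 102, sweet potato 25.71, carrots 17.5.
Take 3 servings of strawberries: spends $3.00, +306.0 mg vitamin C (running total 306.0 mg).
Take 0.1571 servings of sweet potato: spends $0.11, +2.8 mg vitamin C (running total 308.8 mg).
Greedy by best ratio exhausts the cost allowance optimally: 308.8 mg.

308.8 mg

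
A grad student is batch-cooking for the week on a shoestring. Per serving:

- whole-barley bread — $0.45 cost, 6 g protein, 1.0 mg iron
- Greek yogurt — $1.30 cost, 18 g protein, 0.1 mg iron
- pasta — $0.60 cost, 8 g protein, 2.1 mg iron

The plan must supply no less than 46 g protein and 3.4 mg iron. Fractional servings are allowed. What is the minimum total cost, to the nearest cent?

With two linear requirements the optimum uses one or two foods; enumerate the corners.
whole-barley bread only: max(46/6, 3.4/1.0) = 7.667 servings → $3.45.
Greek yogurt only: max(46/18, 3.4/0.1) = 34 servings → $44.20.
pasta only: max(46/8, 3.4/2.1) = 5.75 servings → $3.45.
whole-barley bread + Greek yogurt with both tight: 3.253 servings and 1.471 servings → $3.38.
whole-barley bread + pasta: intersection lies outside the first quadrant.
Greek yogurt + pasta with both tight: 1.876 servings and 1.53 servings → $3.36.
So the least-cost plan costs $3.36.

$3.36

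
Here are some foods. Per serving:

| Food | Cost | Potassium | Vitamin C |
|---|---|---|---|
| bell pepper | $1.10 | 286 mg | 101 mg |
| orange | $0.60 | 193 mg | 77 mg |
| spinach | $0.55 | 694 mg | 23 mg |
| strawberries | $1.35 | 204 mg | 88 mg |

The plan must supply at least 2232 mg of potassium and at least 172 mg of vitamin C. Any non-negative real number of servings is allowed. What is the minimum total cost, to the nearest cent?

$2.39

Check every corner: each single food scaled to meet both minima, and each pair solved so both constraints bind.
bell pepper only: max(2232/286, 172/101) = 7.804 servings → $8.58.
orange only: max(2232/193, 172/77) = 11.56 servings → $6.94.
spinach only: max(2232/694, 172/23) = 7.478 servings → $4.11.
strawberries only: max(2232/204, 172/88) = 10.94 servings → $14.77.
bell pepper + orange: the both-tight solution has a negative serving — not a feasible corner.
bell pepper + spinach with both tight: 1.071 servings and 2.775 servings → $2.70.
bell pepper + strawberries with both targets exact would need a negative amount; discard.
orange + spinach with both tight: 1.388 servings and 2.83 servings → $2.39.
orange + strawberries: intersection lies outside the first quadrant.
spinach + strawberries with both tight: 2.861 servings and 1.207 servings → $3.20.
Cheapest feasible corner: $2.39.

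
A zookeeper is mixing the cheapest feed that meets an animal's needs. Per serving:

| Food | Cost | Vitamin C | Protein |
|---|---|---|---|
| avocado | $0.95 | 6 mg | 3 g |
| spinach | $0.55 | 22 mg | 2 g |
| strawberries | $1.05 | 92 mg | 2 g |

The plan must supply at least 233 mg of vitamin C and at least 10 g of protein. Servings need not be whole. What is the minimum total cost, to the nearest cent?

$3.63

The cheapest plan sits at a corner of the feasible region — with two constraints it uses at most two foods.
avocado only: max(233/6, 10/3) = 38.83 servings → $36.89.
spinach only: max(233/22, 10/2) = 10.59 servings → $5.83.
strawberries only: max(233/92, 10/2) = 5 servings → $5.25.
avocado + spinach: intersection lies outside the first quadrant.
avocado + strawberries with both tight: 1.72 servings and 2.42 servings → $4.18.
spinach + strawberries with both tight: 3.243 servings and 1.757 servings → $3.63.
So the least-cost plan costs $3.63.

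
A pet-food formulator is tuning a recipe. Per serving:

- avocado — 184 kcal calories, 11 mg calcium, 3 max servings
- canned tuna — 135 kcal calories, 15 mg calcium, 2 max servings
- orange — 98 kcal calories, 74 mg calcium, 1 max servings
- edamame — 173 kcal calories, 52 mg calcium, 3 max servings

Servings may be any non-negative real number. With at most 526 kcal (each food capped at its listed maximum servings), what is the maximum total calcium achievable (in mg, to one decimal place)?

Calcium per kcal: orange 0.7551, edamame 0.3006, canned tuna 0.1111, avocado 0.05978.
Take 1 serving of orange: uses 98 kcal, +74.0 mg calcium (running total 74.0 mg).
Take 2.474 servings of edamame: uses 428 kcal, +128.6 mg calcium (running total 202.6 mg).
Greedy by best ratio exhausts the calories allowance optimally: 202.6 mg.

202.6 mg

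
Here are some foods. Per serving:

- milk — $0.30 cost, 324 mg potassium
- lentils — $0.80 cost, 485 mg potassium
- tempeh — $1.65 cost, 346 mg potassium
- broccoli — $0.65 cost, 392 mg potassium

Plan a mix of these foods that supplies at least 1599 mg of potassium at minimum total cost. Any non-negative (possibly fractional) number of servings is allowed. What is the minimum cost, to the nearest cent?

$1.48

Cost per mg of potassium: milk $0.0009, lentils $0.0016, broccoli $0.0017, tempeh $0.0048.
With no serving limits, use only milk: 1599 mg / 324 mg = 4.935 servings × $0.30 = $1.48.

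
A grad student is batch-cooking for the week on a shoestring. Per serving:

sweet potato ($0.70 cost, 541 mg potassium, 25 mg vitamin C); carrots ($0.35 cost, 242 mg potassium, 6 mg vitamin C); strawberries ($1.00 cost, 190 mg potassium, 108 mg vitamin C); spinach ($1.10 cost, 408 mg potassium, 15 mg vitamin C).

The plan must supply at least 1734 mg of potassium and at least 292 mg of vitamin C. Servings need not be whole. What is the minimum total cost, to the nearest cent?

$3.85

At the optimum either one food covers both requirements or two foods hit both targets exactly; no other combination can be cheaper.
sweet potato only: max(1734/541, 292/25) = 11.68 servings → $8.18.
carrots only: max(1734/242, 292/6) = 48.67 servings → $17.03.
strawberries only: max(1734/190, 292/108) = 9.126 servings → $9.13.
spinach only: max(1734/408, 292/15) = 19.47 servings → $21.41.
sweet potato + carrots: intersection lies outside the first quadrant.
sweet potato + strawberries with both tight: 2.455 servings and 2.135 servings → $3.85.
sweet potato + spinach: intersection lies outside the first quadrant.
carrots + strawberries with both tight: 5.273 servings and 2.411 servings → $4.26.
carrots + spinach: intersection lies outside the first quadrant.
strawberries + spinach with both tight: 2.26 servings and 3.198 servings → $5.78.
The minimum over all feasible corners is $3.85.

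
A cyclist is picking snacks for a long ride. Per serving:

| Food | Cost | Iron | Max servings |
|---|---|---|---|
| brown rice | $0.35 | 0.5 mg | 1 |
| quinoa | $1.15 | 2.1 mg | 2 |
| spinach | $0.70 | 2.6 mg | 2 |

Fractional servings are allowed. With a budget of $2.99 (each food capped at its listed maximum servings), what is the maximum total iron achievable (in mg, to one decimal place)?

8.1 mg

Iron per dollar: spinach 3.714, quinoa 1.826, brown rice 1.429.
Take 2 servings of spinach: spends $1.40, +5.2 mg iron (running total 5.2 mg).
Take 1.383 servings of quinoa: spends $1.59, +2.9 mg iron (running total 8.1 mg).
Greedy by best ratio exhausts the cost allowance optimally: 8.1 mg.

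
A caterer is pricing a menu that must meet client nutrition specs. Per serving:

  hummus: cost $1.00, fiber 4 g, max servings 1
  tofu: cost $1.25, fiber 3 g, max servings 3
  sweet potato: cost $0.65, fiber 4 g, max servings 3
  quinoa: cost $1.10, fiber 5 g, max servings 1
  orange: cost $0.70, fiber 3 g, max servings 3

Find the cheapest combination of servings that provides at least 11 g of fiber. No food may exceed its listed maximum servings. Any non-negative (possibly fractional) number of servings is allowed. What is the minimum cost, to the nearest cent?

Cost per g of fiber: sweet potato $0.1625, quinoa $0.2200, orange $0.2333, hummus $0.2500, tofu $0.4167.
Take 2.75 servings of sweet potato: +11.0 g fiber for $1.79 (total $1.79, still need 0.0 g).
Filling from the cheapest source first is optimal under one linear minimum: $1.79.

$1.79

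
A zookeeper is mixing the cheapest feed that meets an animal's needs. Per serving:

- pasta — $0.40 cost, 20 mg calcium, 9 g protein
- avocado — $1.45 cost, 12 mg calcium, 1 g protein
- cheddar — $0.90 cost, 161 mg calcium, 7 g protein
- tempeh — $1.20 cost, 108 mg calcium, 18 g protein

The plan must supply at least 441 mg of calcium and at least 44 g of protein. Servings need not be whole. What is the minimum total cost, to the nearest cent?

$3.35

An LP optimum is at a vertex; with two nutrient constraints at most two foods are used. Check each candidate.
pasta only: max(441/20, 44/9) = 22.05 servings → $8.82.
avocado only: max(441/12, 44/1) = 44 servings → $63.80.
cheddar only: max(441/161, 44/7) = 6.286 servings → $5.66.
tempeh only: max(441/108, 44/18) = 4.083 servings → $4.90.
pasta + avocado with both tight: 0.9886 servings and 35.1 servings → $51.29.
pasta + cheddar with both tight: 3.053 servings and 2.36 servings → $3.35.
pasta + tempeh: intersection lies outside the first quadrant.
avocado + cheddar with both targets exact would need a negative amount; discard.
avocado + tempeh with both tight: 29.5 servings and 0.8056 servings → $43.74.
cheddar + tempeh with both tight: 1.487 servings and 1.866 servings → $3.58.
Cheapest feasible corner: $3.35.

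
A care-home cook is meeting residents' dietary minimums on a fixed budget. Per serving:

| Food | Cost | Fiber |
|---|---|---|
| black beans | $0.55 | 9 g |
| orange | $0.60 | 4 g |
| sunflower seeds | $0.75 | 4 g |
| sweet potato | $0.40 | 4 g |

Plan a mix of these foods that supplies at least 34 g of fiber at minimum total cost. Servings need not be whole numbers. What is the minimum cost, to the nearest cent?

Cost per g of fiber: black beans $0.0611, sweet potato $0.1000, orange $0.1500, sunflower seeds $0.1875.
With no serving limits, use only black beans: 34 g / 9 g = 3.778 servings × $0.55 = $2.08.

$2.08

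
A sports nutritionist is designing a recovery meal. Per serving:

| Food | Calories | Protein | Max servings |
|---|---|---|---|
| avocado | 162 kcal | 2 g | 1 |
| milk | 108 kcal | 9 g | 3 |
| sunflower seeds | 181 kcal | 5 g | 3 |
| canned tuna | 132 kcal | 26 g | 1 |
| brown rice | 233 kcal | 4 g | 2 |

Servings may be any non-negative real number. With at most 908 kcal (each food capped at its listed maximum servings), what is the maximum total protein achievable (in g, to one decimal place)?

65.5 g

Protein per kcal: canned tuna 0.197, milk 0.08333, sunflower seeds 0.02762, brown rice 0.01717, avocado 0.01235.
Take 1 serving of canned tuna: uses 132 kcal, +26.0 g protein (running total 26.0 g).
Take 3 servings of milk: uses 324 kcal, +27.0 g protein (running total 53.0 g).
Take 2.497 servings of sunflower seeds: uses 452 kcal, +12.5 g protein (running total 65.5 g).
Filling greedily by protein-per-kcal is optimal for one linear limit, giving 65.5 g.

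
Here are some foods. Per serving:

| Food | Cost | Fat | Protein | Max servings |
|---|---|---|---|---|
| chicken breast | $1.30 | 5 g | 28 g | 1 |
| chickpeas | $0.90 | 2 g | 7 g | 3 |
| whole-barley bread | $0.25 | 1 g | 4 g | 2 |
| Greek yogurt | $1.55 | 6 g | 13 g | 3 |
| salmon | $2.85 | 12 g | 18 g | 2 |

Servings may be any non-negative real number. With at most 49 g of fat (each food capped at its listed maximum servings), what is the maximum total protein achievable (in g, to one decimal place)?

123.0 g

Protein per g fat: chicken breast 5.6, whole-barley bread 4, chickpeas 3.5, Greek yogurt 2.167, salmon 1.5.
Take 1 serving of chicken breast: uses 5 g fat, +28.0 g protein (running total 28.0 g).
Take 2 servings of whole-barley bread: uses 2 g fat, +8.0 g protein (running total 36.0 g).
Take 3 servings of chickpeas: uses 6 g fat, +21.0 g protein (running total 57.0 g).
Take 3 servings of Greek yogurt: uses 18 g fat, +39.0 g protein (running total 96.0 g).
Take 1.5 servings of salmon: uses 18 g fat, +27.0 g protein (running total 123.0 g).
Filling greedily by protein-per-g fat is optimal for one linear limit, giving 123.0 g.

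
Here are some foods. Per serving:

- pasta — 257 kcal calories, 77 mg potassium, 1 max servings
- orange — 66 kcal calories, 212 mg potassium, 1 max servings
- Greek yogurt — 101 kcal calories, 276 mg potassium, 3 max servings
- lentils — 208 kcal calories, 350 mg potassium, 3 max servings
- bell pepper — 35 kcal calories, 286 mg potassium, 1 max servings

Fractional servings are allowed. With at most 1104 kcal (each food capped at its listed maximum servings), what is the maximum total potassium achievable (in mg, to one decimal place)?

Potassium per kcal: bell pepper 8.171, orange 3.212, Greek yogurt 2.733, lentils 1.683, pasta 0.2996.
Take 1 serving of bell pepper: uses 35 kcal, +286.0 mg potassium (running total 286.0 mg).
Take 1 serving of orange: uses 66 kcal, +212.0 mg potassium (running total 498.0 mg).
Take 3 servings of Greek yogurt: uses 303 kcal, +828.0 mg potassium (running total 1326.0 mg).
Take 3 servings of lentils: uses 624 kcal, +1050.0 mg potassium (running total 2376.0 mg).
Take 0.2957 servings of pasta: uses 76 kcal, +22.8 mg potassium (running total 2398.8 mg).
Greedy by best ratio exhausts the calories allowance optimally: 2398.8 mg.

2398.8 mg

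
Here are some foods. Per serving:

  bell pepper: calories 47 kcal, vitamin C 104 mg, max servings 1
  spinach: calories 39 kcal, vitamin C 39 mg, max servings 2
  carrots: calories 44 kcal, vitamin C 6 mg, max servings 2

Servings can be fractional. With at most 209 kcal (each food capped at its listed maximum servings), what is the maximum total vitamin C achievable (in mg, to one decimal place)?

Vitamin C per kcal: bell pepper 2.213, spinach 1, carrots 0.1364.
Take 1 serving of bell pepper: uses 47 kcal, +104.0 mg vitamin C (running total 104.0 mg).
Take 2 servings of spinach: uses 78 kcal, +78.0 mg vitamin C (running total 182.0 mg).
Take 1.909 servings of carrots: uses 84 kcal, +11.5 mg vitamin C (running total 193.5 mg).
Greedy by best ratio exhausts the calories allowance optimally: 193.5 mg.

193.5 mg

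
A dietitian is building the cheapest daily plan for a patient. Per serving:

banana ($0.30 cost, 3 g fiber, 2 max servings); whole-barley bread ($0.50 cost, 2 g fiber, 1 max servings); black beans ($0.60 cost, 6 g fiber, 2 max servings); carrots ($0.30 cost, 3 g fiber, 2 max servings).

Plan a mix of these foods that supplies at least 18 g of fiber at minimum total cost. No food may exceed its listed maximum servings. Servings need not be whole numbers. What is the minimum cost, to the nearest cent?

$1.80

Cost per g of fiber: banana $0.1000, black beans $0.1000, carrots $0.1000, whole-barley bread $0.2500.
Take 2 servings of banana: +6.0 g fiber for $0.60 (total $0.60, still need 12.0 g).
Take 2 servings of black beans: +12.0 g fiber for $1.20 (total $1.80, still need 0.0 g).
Greedy by cheapest-per-g is optimal for a single linear constraint, so the minimum cost is $1.80.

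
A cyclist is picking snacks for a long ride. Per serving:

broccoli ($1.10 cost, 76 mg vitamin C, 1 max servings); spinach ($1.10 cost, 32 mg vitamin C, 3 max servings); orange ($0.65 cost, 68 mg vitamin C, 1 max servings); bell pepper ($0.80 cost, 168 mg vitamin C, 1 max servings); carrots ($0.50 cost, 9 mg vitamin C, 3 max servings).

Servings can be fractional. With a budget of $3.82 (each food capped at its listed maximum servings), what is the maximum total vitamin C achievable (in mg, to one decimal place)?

Vitamin C per dollar: bell pepper 210, orange 104.6, broccoli 69.09, spinach 29.09, carrots 18.
Take 1 serving of bell pepper: spends $0.80, +168.0 mg vitamin C (running total 168.0 mg).
Take 1 serving of orange: spends $0.65, +68.0 mg vitamin C (running total 236.0 mg).
Take 1 serving of broccoli: spends $1.10, +76.0 mg vitamin C (running total 312.0 mg).
Take 1.155 servings of spinach: spends $1.27, +36.9 mg vitamin C (running total 348.9 mg).
Filling greedily by vitamin C-per-dollar is optimal for one linear limit, giving 348.9 mg.

348.9 mg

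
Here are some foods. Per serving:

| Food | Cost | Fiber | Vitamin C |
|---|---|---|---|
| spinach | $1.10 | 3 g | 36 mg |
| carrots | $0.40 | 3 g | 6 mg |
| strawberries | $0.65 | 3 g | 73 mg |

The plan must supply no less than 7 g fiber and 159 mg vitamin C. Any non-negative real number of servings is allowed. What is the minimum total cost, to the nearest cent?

$1.47

At the optimum either one food covers both requirements or two foods hit both targets exactly; no other combination can be cheaper.
spinach only: max(7/3, 159/36) = 4.417 servings → $4.86.
carrots only: max(7/3, 159/6) = 26.5 servings → $10.60.
strawberries only: max(7/3, 159/73) = 2.333 servings → $1.52.
spinach + carrots: the both-tight solution has a negative serving — not a feasible corner.
spinach + strawberries with both tight: 0.3063 servings and 2.027 servings → $1.65.
carrots + strawberries with both tight: 0.1692 servings and 2.164 servings → $1.47.
The minimum over all feasible corners is $1.47.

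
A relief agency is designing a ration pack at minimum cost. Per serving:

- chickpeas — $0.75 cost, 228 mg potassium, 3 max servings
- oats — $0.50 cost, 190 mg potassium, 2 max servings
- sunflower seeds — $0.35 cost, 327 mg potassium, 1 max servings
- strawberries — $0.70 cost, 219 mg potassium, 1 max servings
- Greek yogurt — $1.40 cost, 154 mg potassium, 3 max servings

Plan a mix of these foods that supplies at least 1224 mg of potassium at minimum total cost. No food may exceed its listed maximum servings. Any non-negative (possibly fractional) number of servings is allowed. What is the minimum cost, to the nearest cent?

Cost per mg of potassium: sunflower seeds $0.0011, oats $0.0026, strawberries $0.0032, chickpeas $0.0033, Greek yogurt $0.0091.
Take 1 serving of sunflower seeds: +327.0 mg potassium for $0.35 (total $0.35, still need 897.0 mg).
Take 2 servings of oats: +380.0 mg potassium for $1.00 (total $1.35, still need 517.0 mg).
Take 1 serving of strawberries: +219.0 mg potassium for $0.70 (total $2.05, still need 298.0 mg).
Take 1.307 servings of chickpeas: +298.0 mg potassium for $0.98 (total $3.03, still need 0.0 mg).
Greedy by cheapest-per-mg is optimal for a single linear constraint, so the minimum cost is $3.03.

$3.03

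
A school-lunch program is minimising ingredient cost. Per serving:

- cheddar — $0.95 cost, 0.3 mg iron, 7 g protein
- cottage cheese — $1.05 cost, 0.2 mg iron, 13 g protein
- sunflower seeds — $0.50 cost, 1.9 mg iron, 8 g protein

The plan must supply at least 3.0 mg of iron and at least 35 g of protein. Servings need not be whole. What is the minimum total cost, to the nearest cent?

$2.19

cheddar only: max(3.0/0.3, 35/7) = 10 servings → $9.50.
cottage cheese only: max(3.0/0.2, 35/13) = 15 servings → $15.75.
sunflower seeds only: max(3.0/1.9, 35/8) = 4.375 servings → $2.19.
cheddar + cottage cheese with both targets exact would need a negative amount; discard.
cheddar + sunflower seeds with both tight: 3.899 servings and 0.9633 servings → $4.19.
cottage cheese + sunflower seeds with both tight: 1.84 servings and 1.385 servings → $2.62.
The minimum over all feasible corners is $2.19.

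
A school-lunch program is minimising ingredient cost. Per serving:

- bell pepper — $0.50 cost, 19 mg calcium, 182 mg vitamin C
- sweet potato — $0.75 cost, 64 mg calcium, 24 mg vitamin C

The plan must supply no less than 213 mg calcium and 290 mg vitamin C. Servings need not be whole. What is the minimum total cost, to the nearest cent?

Two binding constraints pin down two serving amounts, so the optimal mix uses at most two foods. The candidates are each food alone (scaled to the tighter of calcium/vitamin C) and each pair with both constraints tight.
bell pepper only: max(213/19, 290/182) = 11.21 servings → $5.61.
sweet potato only: max(213/64, 290/24) = 12.08 servings → $9.06.
bell pepper + sweet potato with both tight: 1.202 servings and 2.971 servings → $2.83.
So the least-cost plan costs $2.83.

$2.83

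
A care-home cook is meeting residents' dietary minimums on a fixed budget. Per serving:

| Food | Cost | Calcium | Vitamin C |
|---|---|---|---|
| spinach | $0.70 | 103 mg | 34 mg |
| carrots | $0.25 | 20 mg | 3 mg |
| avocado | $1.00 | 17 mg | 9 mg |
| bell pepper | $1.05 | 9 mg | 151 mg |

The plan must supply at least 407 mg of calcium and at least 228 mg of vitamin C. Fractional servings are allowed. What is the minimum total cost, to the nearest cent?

$3.39

An LP optimum is at a vertex; with two nutrient constraints at most two foods are used. Check each candidate.
spinach only: max(407/103, 228/34) = 6.706 servings → $4.69.
carrots only: max(407/20, 228/3) = 76 servings → $19.00.
avocado only: max(407/17, 228/9) = 25.33 servings → $25.33.
bell pepper only: max(407/9, 228/151) = 45.22 servings → $47.48.
spinach + carrots with both targets exact would need a negative amount; discard.
spinach + avocado with both targets exact would need a negative amount; discard.
spinach + bell pepper with both tight: 3.896 servings and 0.6326 servings → $3.39.
carrots + avocado: intersection lies outside the first quadrant.
carrots + bell pepper with both tight: 19.85 servings and 1.116 servings → $6.13.
avocado + bell pepper with both tight: 23.9 servings and 0.08568 servings → $23.99.
Cheapest feasible corner: $3.39.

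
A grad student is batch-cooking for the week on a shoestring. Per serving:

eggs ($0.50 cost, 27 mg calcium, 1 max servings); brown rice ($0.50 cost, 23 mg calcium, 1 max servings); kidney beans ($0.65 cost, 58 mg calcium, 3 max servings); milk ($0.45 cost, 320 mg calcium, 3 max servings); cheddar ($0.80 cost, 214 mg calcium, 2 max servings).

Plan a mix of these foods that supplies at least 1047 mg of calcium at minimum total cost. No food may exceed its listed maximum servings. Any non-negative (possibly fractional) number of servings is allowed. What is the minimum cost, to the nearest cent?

Cost per mg of calcium: milk $0.0014, cheddar $0.0037, kidney beans $0.0112, eggs $0.0185, brown rice $0.0217.
Take 3 servings of milk: +960.0 mg calcium for $1.35 (total $1.35, still need 87.0 mg).
Take 0.4065 servings of cheddar: +87.0 mg calcium for $0.33 (total $1.68, still need 0.0 mg).
Filling from the cheapest source first is optimal under one linear minimum: $1.68.

$1.68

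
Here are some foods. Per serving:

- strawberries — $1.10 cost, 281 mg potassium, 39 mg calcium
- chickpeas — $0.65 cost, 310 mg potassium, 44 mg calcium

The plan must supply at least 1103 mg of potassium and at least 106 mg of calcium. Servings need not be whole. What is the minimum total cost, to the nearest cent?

Two binding constraints pin down two serving amounts, so the optimal mix uses at most two foods. The candidates are each food alone (scaled to the tighter of potassium/calcium) and each pair with both constraints tight.
strawberries only: max(1103/281, 106/39) = 3.925 servings → $4.32.
chickpeas only: max(1103/310, 106/44) = 3.558 servings → $2.31.
strawberries + chickpeas: the both-tight solution has a negative serving — not a feasible corner.
Cheapest feasible corner: $2.31.

$2.31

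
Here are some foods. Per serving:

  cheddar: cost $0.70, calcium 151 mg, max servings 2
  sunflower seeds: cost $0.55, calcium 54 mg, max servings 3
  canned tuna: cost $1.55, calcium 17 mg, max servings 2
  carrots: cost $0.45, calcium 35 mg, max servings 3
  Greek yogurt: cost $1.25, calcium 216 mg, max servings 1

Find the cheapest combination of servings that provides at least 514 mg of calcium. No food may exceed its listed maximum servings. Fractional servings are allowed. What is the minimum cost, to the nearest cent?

Cost per mg of calcium: cheddar $0.0046, Greek yogurt $0.0058, sunflower seeds $0.0102, carrots $0.0129, canned tuna $0.0912.
Take 2 servings of cheddar: +302.0 mg calcium for $1.40 (total $1.40, still need 212.0 mg).
Take 0.9815 servings of Greek yogurt: +212.0 mg calcium for $1.23 (total $2.63, still need 0.0 mg).
Greedy by cheapest-per-mg is optimal for a single linear constraint, so the minimum cost is $2.63.

$2.63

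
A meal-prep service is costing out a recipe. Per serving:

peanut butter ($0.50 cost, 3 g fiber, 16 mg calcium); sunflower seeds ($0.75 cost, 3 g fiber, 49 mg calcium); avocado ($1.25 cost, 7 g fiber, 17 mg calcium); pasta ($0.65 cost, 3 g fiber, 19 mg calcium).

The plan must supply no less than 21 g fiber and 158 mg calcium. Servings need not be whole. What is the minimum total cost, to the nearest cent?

This is a tiny linear program; its minimum lies at a vertex of the feasible set. List the vertices and price them.
peanut butter only: max(21/3, 158/16) = 9.875 servings → $4.94.
sunflower seeds only: max(21/3, 158/49) = 7 servings → $5.25.
avocado only: max(21/7, 158/17) = 9.294 servings → $11.62.
pasta only: max(21/3, 158/19) = 8.316 servings → $5.41.
peanut butter + sunflower seeds with both tight: 5.606 servings and 1.394 servings → $3.85.
peanut butter + avocado with both targets exact would need a negative amount; discard.
peanut butter + pasta with both targets exact would need a negative amount; discard.
sunflower seeds + avocado with both tight: 2.565 servings and 1.901 servings → $4.30.
sunflower seeds + pasta with both tight: 0.8333 servings and 6.167 servings → $4.63.
avocado + pasta: the both-tight solution has a negative serving — not a feasible corner.
The minimum over all feasible corners is $3.85.

$3.85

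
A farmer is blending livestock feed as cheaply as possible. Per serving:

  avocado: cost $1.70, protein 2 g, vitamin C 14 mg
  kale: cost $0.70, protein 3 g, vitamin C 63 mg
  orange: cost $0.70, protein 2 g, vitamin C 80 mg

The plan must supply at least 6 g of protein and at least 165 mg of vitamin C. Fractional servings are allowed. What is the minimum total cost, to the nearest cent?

$1.64

Check every corner: each single food scaled to meet both minima, and each pair solved so both constraints bind.
avocado only: max(6/2, 165/14) = 11.79 servings → $20.04.
kale only: max(6/3, 165/63) = 2.619 servings → $1.83.
orange only: max(6/2, 165/80) = 3 servings → $2.10.
avocado + kale: the both-tight solution has a negative serving — not a feasible corner.
avocado + orange with both tight: 1.136 servings and 1.864 servings → $3.24.
kale + orange with both tight: 1.316 servings and 1.026 servings → $1.64.
The minimum over all feasible corners is $1.64.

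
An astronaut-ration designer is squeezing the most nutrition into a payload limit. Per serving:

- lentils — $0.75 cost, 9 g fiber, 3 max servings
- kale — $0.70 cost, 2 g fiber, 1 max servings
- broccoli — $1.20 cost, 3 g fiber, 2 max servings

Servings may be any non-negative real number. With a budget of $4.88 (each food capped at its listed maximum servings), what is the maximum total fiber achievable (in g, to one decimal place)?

33.8 g

Fiber per dollar: lentils 12, kale 2.857, broccoli 2.5.
Take 3 servings of lentils: spends $2.25, +27.0 g fiber (running total 27.0 g).
Take 1 serving of kale: spends $0.70, +2.0 g fiber (running total 29.0 g).
Take 1.608 servings of broccoli: spends $1.93, +4.8 g fiber (running total 33.8 g).
Greedy by best ratio exhausts the cost allowance optimally: 33.8 g.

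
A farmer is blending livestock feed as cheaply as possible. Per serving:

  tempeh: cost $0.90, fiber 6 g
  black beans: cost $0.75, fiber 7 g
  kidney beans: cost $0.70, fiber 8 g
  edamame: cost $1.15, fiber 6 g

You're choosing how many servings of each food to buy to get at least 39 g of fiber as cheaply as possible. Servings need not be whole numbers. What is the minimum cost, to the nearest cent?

Cost per g of fiber: kidney beans $0.0875, black beans $0.1071, tempeh $0.1500, edamame $0.1917.
With no serving limits, use only kidney beans: 39 g / 8 g = 4.875 servings × $0.70 = $3.41.

$3.41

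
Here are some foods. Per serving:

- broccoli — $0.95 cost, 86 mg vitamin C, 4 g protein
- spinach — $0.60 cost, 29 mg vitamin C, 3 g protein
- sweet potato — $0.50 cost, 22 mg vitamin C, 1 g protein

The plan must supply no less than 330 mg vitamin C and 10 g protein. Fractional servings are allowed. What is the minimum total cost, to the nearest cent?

Check every corner: each single food scaled to meet both minima, and each pair solved so both constraints bind.
broccoli only: max(330/86, 10/4) = 3.837 servings → $3.65.
spinach only: max(330/29, 10/3) = 11.38 servings → $6.83.
sweet potato only: max(330/22, 10/1) = 15 servings → $7.50.
broccoli + spinach with both targets exact would need a negative amount; discard.
broccoli + sweet potato with both targets exact would need a negative amount; discard.
spinach + sweet potato: intersection lies outside the first quadrant.
So the least-cost plan costs $3.65.

$3.65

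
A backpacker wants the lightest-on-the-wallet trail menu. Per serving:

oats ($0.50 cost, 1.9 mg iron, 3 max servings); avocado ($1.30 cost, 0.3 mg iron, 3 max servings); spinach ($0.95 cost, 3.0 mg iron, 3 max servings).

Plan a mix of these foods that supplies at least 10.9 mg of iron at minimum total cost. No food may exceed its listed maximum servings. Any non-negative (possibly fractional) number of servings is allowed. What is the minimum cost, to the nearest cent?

$3.15

Cost per mg of iron: oats $0.2632, spinach $0.3167, avocado $4.3333.
Take 3 servings of oats: +5.7 mg iron for $1.50 (total $1.50, still need 5.2 mg).
Take 1.733 servings of spinach: +5.2 mg iron for $1.65 (total $3.15, still need 0.0 mg).
Greedy by cheapest-per-mg is optimal for a single linear constraint, so the minimum cost is $3.15.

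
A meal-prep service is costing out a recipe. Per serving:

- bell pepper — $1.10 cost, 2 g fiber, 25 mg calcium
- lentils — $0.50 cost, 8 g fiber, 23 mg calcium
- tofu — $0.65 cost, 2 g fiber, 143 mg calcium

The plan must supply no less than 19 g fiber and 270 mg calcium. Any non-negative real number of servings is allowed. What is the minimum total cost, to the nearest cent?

$2.01

For a min-cost LP with two ≥-constraints, a basic feasible solution has at most two positive variables.
bell pepper only: max(19/2, 270/25) = 10.8 servings → $11.88.
lentils only: max(19/8, 270/23) = 11.74 servings → $5.87.
tofu only: max(19/2, 270/143) = 9.5 servings → $6.17.
bell pepper + lentils: the both-tight solution has a negative serving — not a feasible corner.
bell pepper + tofu with both tight: 9.225 servings and 0.2754 servings → $10.33.
lentils + tofu with both tight: 1.983 servings and 1.569 servings → $2.01.
So the least-cost plan costs $2.01.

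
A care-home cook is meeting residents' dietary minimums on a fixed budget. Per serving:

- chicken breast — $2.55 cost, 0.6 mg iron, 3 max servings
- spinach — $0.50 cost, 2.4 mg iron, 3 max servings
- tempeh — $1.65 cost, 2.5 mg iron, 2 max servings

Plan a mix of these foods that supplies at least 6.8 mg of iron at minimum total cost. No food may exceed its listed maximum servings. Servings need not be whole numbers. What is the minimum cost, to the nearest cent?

Cost per mg of iron: spinach $0.2083, tempeh $0.6600, chicken breast $4.2500.
Take 2.833 servings of spinach: +6.8 mg iron for $1.42 (total $1.42, still need 0.0 mg).
Filling from the cheapest source first is optimal under one linear minimum: $1.42.

$1.42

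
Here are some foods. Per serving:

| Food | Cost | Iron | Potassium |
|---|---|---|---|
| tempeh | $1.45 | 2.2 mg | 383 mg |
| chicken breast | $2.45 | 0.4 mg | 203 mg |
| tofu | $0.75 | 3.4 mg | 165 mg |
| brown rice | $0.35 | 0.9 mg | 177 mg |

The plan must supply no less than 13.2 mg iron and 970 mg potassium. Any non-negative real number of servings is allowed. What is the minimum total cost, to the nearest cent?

A basic optimal solution has at most two foods positive. Try each food alone and each pair with both targets met exactly.
tempeh only: max(13.2/2.2, 970/383) = 6 servings → $8.70.
chicken breast only: max(13.2/0.4, 970/203) = 33 servings → $80.85.
tofu only: max(13.2/3.4, 970/165) = 5.879 servings → $4.41.
brown rice only: max(13.2/0.9, 970/177) = 14.67 servings → $5.13.
tempeh + chicken breast: the both-tight solution has a negative serving — not a feasible corner.
tempeh + tofu with both tight: 1.193 servings and 3.111 servings → $4.06.
tempeh + brown rice: the both-tight solution has a negative serving — not a feasible corner.
chicken breast + tofu with both tight: 1.794 servings and 3.671 servings → $7.15.
chicken breast + brown rice: the both-tight solution has a negative serving — not a feasible corner.
tofu + brown rice with both tight: 3.228 servings and 2.471 servings → $3.29.
Cheapest feasible corner: $3.29.

$3.29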